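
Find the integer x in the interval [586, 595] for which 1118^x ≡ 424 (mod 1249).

591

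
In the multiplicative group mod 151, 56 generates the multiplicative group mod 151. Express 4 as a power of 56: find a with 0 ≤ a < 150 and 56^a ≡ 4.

Baby-step giant-step with m = ceil(sqrt(150)) = 13.
Baby table (56^j mod 151 for j=0..12):
  0:1  1:56  2:116  3:3  4:17  5:46  6:9  7:51
  8:138  9:27  10:2  11:112  12:81
Giant step factor: 56^(-13) ≡ 126 (mod 151).
Scan 4·126^i mod 151 for i = 0, 1, …:
  i=0: 4   i=1: 51
Match at i=1, j=7: a = 1·13 + 7 = 20.

20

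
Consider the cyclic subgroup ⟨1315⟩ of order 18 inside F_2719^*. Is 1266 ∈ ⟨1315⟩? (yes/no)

⟨1315⟩ has order 18; its elements mod 2719 are {1, 59, 553, 762, 1222, 1265, 1266, 1281, 1315, 1404, 1438, 1453, 1454, 1497, 1957, 2166, 2660, 2718}.
1266 is in this set.

yes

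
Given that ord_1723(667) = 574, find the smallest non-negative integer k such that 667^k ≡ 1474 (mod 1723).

207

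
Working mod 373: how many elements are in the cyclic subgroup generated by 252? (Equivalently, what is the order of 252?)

93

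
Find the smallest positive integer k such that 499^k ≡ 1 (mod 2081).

The order of 499 must divide p − 1 = 2080 = 2^5 · 5 · 13.
Divisors: 1, 2, 4, 5, 8, 10, 13, 16, 20, 26, 32, 40, 52, 65, 80, 104, 130, 160, 208, 260, 416, 520, 1040, 2080.
Check each in increasing order: 499^1 ≡ 499;  499^2 ≡ 1362;  499^4 ≡ 873;  499^5 ≡ 698;  499^8 ≡ 483;  499^10 ≡ 250;  499^13 ≡ 12;  499^16 ≡ 217;  499^20 ≡ 70;  499^26 ≡ 144;  499^32 ≡ 1307;  499^40 ≡ 738;  499^52 ≡ 2007;  499^65 ≡ 1193;  499^80 ≡ 1503;  499^104 ≡ 1314;  499^130 ≡ 1926;  499^160 ≡ 1124;  499^208 ≡ 1447;  499^260 ≡ 1134;  499^416 ≡ 323;  499^520 ≡ 1979;  499^1040 ≡ 2080;  499^2080 ≡ 1.
Smallest exponent giving 1 is 2080.

2080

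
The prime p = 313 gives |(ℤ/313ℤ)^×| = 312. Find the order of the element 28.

The order of 28 must divide p − 1 = 312 = 2^3 · 3 · 13.
Divisors: 1, 2, 3, 4, 6, 8, 12, 13, 24, 26, 39, 52, 78, 104, 156, 312.
Check each in increasing order: 28^1 ≡ 28;  28^2 ≡ 158;  28^3 ≡ 42;  28^4 ≡ 237;  28^6 ≡ 199;  28^8 ≡ 142;  28^12 ≡ 163;  28^13 ≡ 182;  28^24 ≡ 277;  28^26 ≡ 259;  28^39 ≡ 188;  28^52 ≡ 99;  28^78 ≡ 288;  28^104 ≡ 98;  28^156 ≡ 312;  28^312 ≡ 1.
Smallest exponent giving 1 is 312.

312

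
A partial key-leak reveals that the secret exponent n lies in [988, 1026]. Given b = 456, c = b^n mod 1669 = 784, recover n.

998

Compute 456^988 mod 1669 = 352, then multiply by 456 repeatedly:
  456^988=352  456^989=288  456^990=1146  456^991=179  456^992=1512
  456^993=175  456^994=1357  456^995=1262  456^996=1336  456^997=31
  456^998=784
Found 784 at exponent 998.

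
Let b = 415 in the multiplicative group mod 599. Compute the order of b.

The order of 415 must divide p − 1 = 598 = 2 · 13 · 23.
Divisors: 1, 2, 13, 23, 26, 46, 299, 598.
Check each in increasing order: 415^1 ≡ 415;  415^2 ≡ 312;  415^13 ≡ 384;  415^23 ≡ 338;  415^26 ≡ 102;  415^46 ≡ 434;  415^299 ≡ 1.
Smallest exponent giving 1 is 299.

299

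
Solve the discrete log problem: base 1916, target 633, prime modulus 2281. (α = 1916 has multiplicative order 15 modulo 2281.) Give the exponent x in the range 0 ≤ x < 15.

Successive powers of 1916 modulo 2281:
  1916^0=1  1916^1=1916  1916^2=927  1916^3=1514  1916^4=1673  1916^5=663
  1916^6=2072  1916^7=1012  1916^8=142  1916^9=633
So 1916^9 ≡ 633 (mod 2281), giving x = 9.

9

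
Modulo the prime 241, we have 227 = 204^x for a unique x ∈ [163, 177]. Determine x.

167

Compute 204^163 mod 241 = 206, then multiply by 204 repeatedly:
  204^163=206  204^164=90  204^165=44  204^166=59  204^167=227
Found 227 at exponent 167.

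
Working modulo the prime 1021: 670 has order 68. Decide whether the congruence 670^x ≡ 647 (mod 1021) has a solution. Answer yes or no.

647 ∈ ⟨670⟩ iff 647^68 ≡ 1 (mod 1021), since |⟨670⟩| = 68.
647^68 mod 1021 = 1.
Since 1 = 1, 647 lies in the subgroup.

yes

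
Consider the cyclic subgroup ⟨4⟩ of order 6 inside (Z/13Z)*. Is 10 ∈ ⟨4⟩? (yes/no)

yes

⟨4⟩ has order 6; its elements mod 13 are {1, 3, 4, 9, 10, 12}.
10 is in this set.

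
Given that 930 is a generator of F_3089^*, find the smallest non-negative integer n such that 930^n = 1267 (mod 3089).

Baby-step giant-step with m = ceil(sqrt(3088)) = 56.
Baby table (930^j mod 3089 for j=0..55):
  0:1  1:930  2:3069  3:3023  4:400  5:1320  6:1267  7:1401
  8:2461  9:2870  10:204  11:1291  12:2098  13:1981  14:1286  15:537
  16:2081  17:1616  18:1626  19:1659  20:1459  21:799  22:1710  23:2554
  24:2868  25:1433  26:1331  27:2230  28:1181  29:1735  30:1092  31:2368
  32:2872  33:2064  34:1251  35:1966  36:2781  37:837  38:3071  39:1794
  40:360  41:1188  42:2067  43:952  44:1906  45:2583  46:2037  47:853
  48:2506  49:1474  50:2393  51:1410  52:1564  53:2690  54:2699  55:1802
Giant step factor: 930^(-56) ≡ 2531 (mod 3089).
Scan 1267·2531^i mod 3089 for i = 0, 1, …:
  i=0: 1267
Match at i=0, j=6: n = 0·56 + 6 = 6.

6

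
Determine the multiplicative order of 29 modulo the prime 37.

The order of 29 must divide p − 1 = 36 = 2^2 · 3^2.
Divisors: 1, 2, 3, 4, 6, 9, 12, 18, 36.
Check each in increasing order: 29^1 ≡ 29;  29^2 ≡ 27;  29^3 ≡ 6;  29^4 ≡ 26;  29^6 ≡ 36;  29^9 ≡ 31;  29^12 ≡ 1.
Smallest exponent giving 1 is 12.

12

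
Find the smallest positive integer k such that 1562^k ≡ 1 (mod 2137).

2136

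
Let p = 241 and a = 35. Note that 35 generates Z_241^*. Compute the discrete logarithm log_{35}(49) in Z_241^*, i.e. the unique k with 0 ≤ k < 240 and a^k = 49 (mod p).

Baby-step giant-step with m = ceil(sqrt(240)) = 16.
Baby table (35^j mod 241 for j=0..15):
  0:1  1:35  2:20  3:218  4:159  5:22  6:47  7:199
  8:217  9:124  10:2  11:70  12:40  13:195  14:77  15:44
Giant step factor: 35^(-16) ≡ 100 (mod 241).
Scan 49·100^i mod 241 for i = 0, 1, …:
  i=0: 49   i=1: 80   i=2: 47
Match at i=2, j=6: k = 2·16 + 6 = 38.

38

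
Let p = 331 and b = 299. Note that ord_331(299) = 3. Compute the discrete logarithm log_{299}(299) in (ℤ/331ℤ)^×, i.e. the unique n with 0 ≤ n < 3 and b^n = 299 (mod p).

1

Successive powers of 299 modulo 331:
  299^0=1  299^1=299
So 299^1 ≡ 299 (mod 331), giving n = 1.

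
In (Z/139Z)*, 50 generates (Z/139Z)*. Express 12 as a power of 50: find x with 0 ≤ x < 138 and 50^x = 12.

17

Baby-step giant-step with m = ceil(sqrt(138)) = 12.
Baby table (50^j mod 139 for j=0..11):
  0:1  1:50  2:137  3:39  4:4  5:61  6:131  7:17
  8:16  9:105  10:107  11:68
Giant step factor: 50^(-12) ≡ 63 (mod 139).
Scan 12·63^i mod 139 for i = 0, 1, …:
  i=0: 12   i=1: 61
Match at i=1, j=5: x = 1·12 + 5 = 17.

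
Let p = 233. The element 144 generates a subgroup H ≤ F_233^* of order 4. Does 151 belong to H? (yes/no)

no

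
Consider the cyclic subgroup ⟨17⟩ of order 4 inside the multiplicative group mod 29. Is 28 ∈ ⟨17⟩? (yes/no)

yes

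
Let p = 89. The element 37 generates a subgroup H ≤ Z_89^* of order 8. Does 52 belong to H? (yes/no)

yes

52 ∈ ⟨37⟩ iff 52^8 ≡ 1 (mod 89), since |⟨37⟩| = 8.
52^8 mod 89 = 1.
Since 1 = 1, 52 lies in the subgroup.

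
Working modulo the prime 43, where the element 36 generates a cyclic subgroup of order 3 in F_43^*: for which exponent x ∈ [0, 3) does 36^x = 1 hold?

0

Successive powers of 36 modulo 43:
  36^0=1
So 36^0 ≡ 1 (mod 43), giving x = 0.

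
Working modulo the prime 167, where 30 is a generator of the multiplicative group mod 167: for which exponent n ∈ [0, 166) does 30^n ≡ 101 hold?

Baby-step giant-step with m = ceil(sqrt(166)) = 13.
Baby table (30^j mod 167 for j=0..12):
  0:1  1:30  2:65  3:113  4:50  5:164  6:77  7:139
  8:162  9:17  10:9  11:103  12:84
Giant step factor: 30^(-13) ≡ 78 (mod 167).
Scan 101·78^i mod 167 for i = 0, 1, …:
  i=0: 101   i=1: 29   i=2: 91   i=3: 84
Match at i=3, j=12: n = 3·13 + 12 = 51.

51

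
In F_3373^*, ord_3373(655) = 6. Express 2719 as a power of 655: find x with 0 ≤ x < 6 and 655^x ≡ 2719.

5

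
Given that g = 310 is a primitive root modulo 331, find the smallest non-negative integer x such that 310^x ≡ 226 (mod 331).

Baby-step giant-step with m = ceil(sqrt(330)) = 19.
Baby table (310^j mod 331 for j=0..18):
  0:1  1:310  2:110  3:7  4:184  5:108  6:49  7:295
  8:94  9:12  10:79  11:327  12:84  13:222  14:303  15:257
  16:230  17:135  18:144
Giant step factor: 310^(-19) ≡ 228 (mod 331).
Scan 226·228^i mod 331 for i = 0, 1, …:
  i=0: 226   i=1: 223   i=2: 201   i=3: 150
  i=4: 107   i=5: 233   i=6: 164   i=7: 320
  i=8: 140   i=9: 144
Match at i=9, j=18: x = 9·19 + 18 = 189.

189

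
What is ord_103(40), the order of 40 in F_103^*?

The order of 40 must divide p − 1 = 102 = 2 · 3 · 17.
Divisors: 1, 2, 3, 6, 17, 34, 51, 102.
Check each in increasing order: 40^1 ≡ 40;  40^2 ≡ 55;  40^3 ≡ 37;  40^6 ≡ 30;  40^17 ≡ 57;  40^34 ≡ 56;  40^51 ≡ 102;  40^102 ≡ 1.
Smallest exponent giving 1 is 102.

102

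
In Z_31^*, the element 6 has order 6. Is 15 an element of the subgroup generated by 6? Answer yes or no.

⟨6⟩ has order 6; its elements mod 31 are {1, 5, 6, 25, 26, 30}.
15 is not in this set.

no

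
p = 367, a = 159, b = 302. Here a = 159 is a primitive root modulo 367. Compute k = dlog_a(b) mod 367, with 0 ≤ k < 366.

Baby-step giant-step with m = ceil(sqrt(366)) = 20.
Baby table (159^j mod 367 for j=0..19):
  0:1  1:159  2:325  3:295  4:296  5:88  6:46  7:341
  8:270  9:358  10:37  11:11  12:281  13:272  14:309  15:320
  16:234  17:139  18:81  19:34
Giant step factor: 159^(-20) ≡ 215 (mod 367).
Scan 302·215^i mod 367 for i = 0, 1, …:
  i=0: 302   i=1: 338   i=2: 4   i=3: 126
  i=4: 299   i=5: 60   i=6: 55   i=7: 81
Match at i=7, j=18: k = 7·20 + 18 = 158.

158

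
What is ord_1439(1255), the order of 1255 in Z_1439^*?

719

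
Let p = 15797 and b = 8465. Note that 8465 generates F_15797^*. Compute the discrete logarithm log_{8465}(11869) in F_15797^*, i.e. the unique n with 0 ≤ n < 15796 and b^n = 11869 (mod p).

14019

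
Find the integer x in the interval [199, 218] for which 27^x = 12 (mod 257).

203

Compute 27^199 mod 257 = 7, then multiply by 27 repeatedly:
  27^199=7  27^200=189  27^201=220  27^202=29  27^203=12
Found 12 at exponent 203.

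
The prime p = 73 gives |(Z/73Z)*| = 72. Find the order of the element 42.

72

The order of 42 must divide p − 1 = 72 = 2^3 · 3^2.
Divisors: 1, 2, 3, 4, 6, 8, 9, 12, 18, 24, 36, 72.
Check each in increasing order: 42^1 ≡ 42;  42^2 ≡ 12;  42^3 ≡ 66;  42^4 ≡ 71;  42^6 ≡ 49;  42^8 ≡ 4;  42^9 ≡ 22;  42^12 ≡ 65;  42^18 ≡ 46;  42^24 ≡ 64;  42^36 ≡ 72;  42^72 ≡ 1.
Smallest exponent giving 1 is 72.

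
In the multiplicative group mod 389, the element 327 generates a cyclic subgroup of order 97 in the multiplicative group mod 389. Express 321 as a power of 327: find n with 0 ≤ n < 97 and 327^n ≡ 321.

Baby-step giant-step with m = ceil(sqrt(97)) = 10.
Baby table (327^j mod 389 for j=0..9):
  0:1  1:327  2:343  3:129  4:171  5:290  6:303  7:275
  8:66  9:187
Giant step factor: 327^(-10) ≡ 302 (mod 389).
Scan 321·302^i mod 389 for i = 0, 1, …:
  i=0: 321   i=1: 81   i=2: 344   i=3: 25
  i=4: 159   i=5: 171
Match at i=5, j=4: n = 5·10 + 4 = 54.

54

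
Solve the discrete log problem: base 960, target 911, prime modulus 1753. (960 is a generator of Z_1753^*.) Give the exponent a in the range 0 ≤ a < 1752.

1495

Baby-step giant-step with m = ceil(sqrt(1752)) = 42.
Baby table (960^j mod 1753 for j=0..41):
  0:1  1:960  2:1275  3:406  4:594  5:515  6:54  7:1003
  8:483  9:888  10:522  11:1515  12:1163  13:1572  14:1540  15:621
  16:140  17:1172  18:1447  19:744  20:769  21:227  22:548  23:180
  24:1006  25:1610  26:1207  27:1740  28:1544  29:955  30:1734  31:1043
  32:317  33:1051  34:985  35:733  36:727  37:226  38:1341  39:658
  40:600  41:1016
Giant step factor: 960^(-42) ≡ 38 (mod 1753).
Scan 911·38^i mod 1753 for i = 0, 1, …:
  i=0: 911   i=1: 1311   i=2: 734   i=3: 1597
  i=4: 1084   i=5: 873   i=6: 1620   i=7: 205
  i=8: 778   i=9: 1516     …   i=34: 965
  i=35: 1610
Match at i=35, j=25: a = 35·42 + 25 = 1495.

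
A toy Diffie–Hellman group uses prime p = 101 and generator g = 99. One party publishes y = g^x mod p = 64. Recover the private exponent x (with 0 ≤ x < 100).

6

Successive powers of 99 modulo 101:
  99^0=1  99^1=99  99^2=4  99^3=93  99^4=16  99^5=69
  99^6=64
So 99^6 ≡ 64 (mod 101), giving x = 6.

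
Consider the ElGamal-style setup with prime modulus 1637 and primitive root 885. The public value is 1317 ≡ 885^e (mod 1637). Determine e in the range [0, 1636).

Baby-step giant-step with m = ceil(sqrt(1636)) = 41.
Baby table (885^j mod 1637 for j=0..40):
  0:1  1:885  2:739  3:852  4:1000  5:1020  6:713  7:760
  8:1430  9:149  10:905  11:432  12:899  13:33  14:1376  15:1469
  16:287  17:260  18:920  19:611  20:525  21:1354  22:6  23:399
  24:1160  25:201  26:1089  27:1209  28:1004  29:1286  30:395  31:894
  32:519  33:955  34:483  35:198  36:71  37:629  38:85  39:1560
  40:609
Giant step factor: 885^(-41) ≡ 1115 (mod 1637).
Scan 1317·1115^i mod 1637 for i = 0, 1, …:
  i=0: 1317   i=1: 66   i=2: 1562   i=3: 1499
  i=4: 8   i=5: 735   i=6: 1025   i=7: 249
  i=8: 982   i=9: 1414     …   i=38: 3
  i=39: 71
Match at i=39, j=36: e = 39·41 + 36 = 1635.

1635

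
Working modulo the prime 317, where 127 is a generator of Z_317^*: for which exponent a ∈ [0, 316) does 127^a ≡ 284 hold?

Baby-step giant-step with m = ceil(sqrt(316)) = 18.
Baby table (127^j mod 317 for j=0..17):
  0:1  1:127  2:279  3:246  4:176  5:162  6:286  7:184
  8:227  9:299  10:250  11:50  12:10  13:2  14:254  15:241
  16:175  17:35
Giant step factor: 127^(-18) ≡ 136 (mod 317).
Scan 284·136^i mod 317 for i = 0, 1, …:
  i=0: 284   i=1: 267   i=2: 174   i=3: 206
  i=4: 120   i=5: 153   i=6: 203   i=7: 29
  i=8: 140   i=9: 20   i=10: 184
Match at i=10, j=7: a = 10·18 + 7 = 187.

187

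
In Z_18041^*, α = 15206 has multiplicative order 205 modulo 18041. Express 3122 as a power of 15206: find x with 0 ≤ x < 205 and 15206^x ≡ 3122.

Baby-step giant-step with m = ceil(sqrt(205)) = 15.
Baby table (15206^j mod 18041 for j=0..14):
  0:1  1:15206  2:8980  3:15592  4:15171  5:18000  6:7989  7:10681
  8:10204  9:9424  10:1681  11:15230  12:13104  13:14620  14:10518
Giant step factor: 15206^(-15) ≡ 12439 (mod 18041).
Scan 3122·12439^i mod 18041 for i = 0, 1, …:
  i=0: 3122   i=1: 10326   i=2: 11235   i=3: 6579
  i=4: 2205   i=5: 5675   i=6: 14933   i=7: 1451
  i=8: 7989
Match at i=8, j=6: x = 8·15 + 6 = 126.

126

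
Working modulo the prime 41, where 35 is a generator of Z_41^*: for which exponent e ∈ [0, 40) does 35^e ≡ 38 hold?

15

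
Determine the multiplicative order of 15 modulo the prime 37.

The order of 15 must divide p − 1 = 36 = 2^2 · 3^2.
Divisors: 1, 2, 3, 4, 6, 9, 12, 18, 36.
Check each in increasing order: 15^1 ≡ 15;  15^2 ≡ 3;  15^3 ≡ 8;  15^4 ≡ 9;  15^6 ≡ 27;  15^9 ≡ 31;  15^12 ≡ 26;  15^18 ≡ 36;  15^36 ≡ 1.
Smallest exponent giving 1 is 36.

36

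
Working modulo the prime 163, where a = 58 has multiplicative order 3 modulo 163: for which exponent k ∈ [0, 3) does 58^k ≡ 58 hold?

Successive powers of 58 modulo 163:
  58^0=1  58^1=58
So 58^1 ≡ 58 (mod 163), giving k = 1.

1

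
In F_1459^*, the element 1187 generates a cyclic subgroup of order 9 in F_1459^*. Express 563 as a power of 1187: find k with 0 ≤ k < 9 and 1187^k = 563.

7

Successive powers of 1187 modulo 1459:
  1187^0=1  1187^1=1187  1187^2=1034  1187^3=339  1187^4=1168  1187^5=366
  1187^6=1119  1187^7=563
So 1187^7 ≡ 563 (mod 1459), giving k = 7.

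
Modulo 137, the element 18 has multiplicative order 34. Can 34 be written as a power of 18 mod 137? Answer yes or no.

yes

34 ∈ ⟨18⟩ iff 34^34 ≡ 1 (mod 137), since |⟨18⟩| = 34.
34^34 mod 137 = 1.
Since 1 = 1, 34 lies in the subgroup.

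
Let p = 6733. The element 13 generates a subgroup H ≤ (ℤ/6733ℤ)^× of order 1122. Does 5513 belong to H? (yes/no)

yes

5513 ∈ ⟨13⟩ iff 5513^1122 ≡ 1 (mod 6733), since |⟨13⟩| = 1122.
5513^1122 mod 6733 = 1.
Since 1 = 1, 5513 lies in the subgroup.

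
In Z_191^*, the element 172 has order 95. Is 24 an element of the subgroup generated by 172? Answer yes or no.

24 ∈ ⟨172⟩ iff 24^95 ≡ 1 (mod 191), since |⟨172⟩| = 95.
24^95 mod 191 = 1.
Since 1 = 1, 24 lies in the subgroup.

yes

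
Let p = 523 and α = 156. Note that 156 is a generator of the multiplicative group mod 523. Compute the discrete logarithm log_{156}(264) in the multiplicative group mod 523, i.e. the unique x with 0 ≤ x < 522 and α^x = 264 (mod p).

Baby-step giant-step with m = ceil(sqrt(522)) = 23.
Baby table (156^j mod 523 for j=0..22):
  0:1  1:156  2:278  3:482  4:403  5:108  6:112  7:213
  8:279  9:115  10:158  11:67  12:515  13:321  14:391  15:328
  16:437  17:182  18:150  19:388  20:383  21:126  22:305
Giant step factor: 156^(-23) ≡ 362 (mod 523).
Scan 264·362^i mod 523 for i = 0, 1, …:
  i=0: 264   i=1: 382   i=2: 212   i=3: 386
  i=4: 91   i=5: 516   i=6: 81   i=7: 34
  i=8: 279
Match at i=8, j=8: x = 8·23 + 8 = 192.

192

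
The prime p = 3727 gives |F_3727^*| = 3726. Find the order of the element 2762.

The order of 2762 must divide p − 1 = 3726 = 2 · 3^4 · 23.
Divisors: 1, 2, 3, 6, 9, 18, 23, 27, 46, 54, 69, 81, 138, 162, 207, 414, 621, 1242, 1863, 3726.
Check each in increasing order: 2762^1 ≡ 2762;  2762^2 ≡ 3202;  2762^3 ≡ 3480;  2762^6 ≡ 1377;  2762^9 ≡ 2765;  2762^18 ≡ 1148;  2762^23 ≡ 3066;  2762^27 ≡ 2543;  2762^46 ≡ 862;  2762^54 ≡ 504;  2762^69 ≡ 449;  2762^81 ≡ 3311;  2762^138 ≡ 343;  2762^162 ≡ 1614;  2762^207 ≡ 1200;  2762^414 ≡ 1378;  2762^621 ≡ 2539;  2762^1242 ≡ 2538;  2762^1863 ≡ 3726;  2762^3726 ≡ 1.
Smallest exponent giving 1 is 3726.

3726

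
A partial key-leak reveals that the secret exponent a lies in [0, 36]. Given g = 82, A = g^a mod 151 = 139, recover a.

Compute 82^0 mod 151 = 1, then multiply by 82 repeatedly:
  82^0=1  82^1=82  82^2=80  82^3=67  82^4=58
  82^5=75  82^6=110  82^7=111  82^8=42  82^9=122
  82^10=38  82^11=96  82^12=20  82^13=130  82^14=90
  82^15=132  82^16=103  82^17=141  82^18=86  82^19=106
  82^20=85  82^21=24  82^22=5  82^23=108  82^24=98
  82^25=33  82^26=139
Found 139 at exponent 26.

26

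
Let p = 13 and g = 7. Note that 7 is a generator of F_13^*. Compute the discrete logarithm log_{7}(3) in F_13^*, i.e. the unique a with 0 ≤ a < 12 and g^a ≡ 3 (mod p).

Successive powers of 7 modulo 13:
  7^0=1  7^1=7  7^2=10  7^3=5  7^4=9  7^5=11
  7^6=12  7^7=6  7^8=3
So 7^8 ≡ 3 (mod 13), giving a = 8.

8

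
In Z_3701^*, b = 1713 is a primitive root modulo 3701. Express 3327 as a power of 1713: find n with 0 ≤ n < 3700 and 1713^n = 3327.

360

Baby-step giant-step with m = ceil(sqrt(3700)) = 61.
Baby table (1713^j mod 3701 for j=0..60):
  0:1  1:1713  2:3177  3:1731  4:702  5:3402  6:2252  7:1234
  8:571  9:1059  10:577  11:234  12:1134  13:3218  14:1645  15:1424
  16:353  17:1426  18:78  19:378  20:3540  21:1782  22:2942  23:2585
  24:1709  25:26  26:126  27:1180  28:594  29:3448  30:3329  31:3037
  32:2476  33:42  34:1627  35:198  36:2383  37:3577  38:2246  39:2059
  40:14  41:1776  42:66  43:2028  44:2426  45:3216  46:1920  47:2472
  48:592  49:22  50:676  51:3276  52:1072  53:640  54:824  55:1431
  56:1241  57:1459  58:1092  59:1591  60:1447
Giant step factor: 1713^(-61) ≡ 795 (mod 3701).
Scan 3327·795^i mod 3701 for i = 0, 1, …:
  i=0: 3327   i=1: 2451   i=2: 1819   i=3: 2715
  i=4: 742   i=5: 1431
Match at i=5, j=55: n = 5·61 + 55 = 360.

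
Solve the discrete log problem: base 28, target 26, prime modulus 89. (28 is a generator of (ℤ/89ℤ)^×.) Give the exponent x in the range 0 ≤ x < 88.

Baby-step giant-step with m = ceil(sqrt(88)) = 10.
Baby table (28^j mod 89 for j=0..9):
  0:1  1:28  2:72  3:58  4:22  5:82  6:71  7:30
  8:39  9:24
Giant step factor: 28^(-10) ≡ 20 (mod 89).
Scan 26·20^i mod 89 for i = 0, 1, …:
  i=0: 26   i=1: 75   i=2: 76   i=3: 7
  i=4: 51   i=5: 41   i=6: 19   i=7: 24
Match at i=7, j=9: x = 7·10 + 9 = 79.

79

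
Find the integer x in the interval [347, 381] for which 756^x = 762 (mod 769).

381

Compute 756^347 mod 769 = 419, then multiply by 756 repeatedly:
  756^347=419  756^348=705  756^349=63  756^350=719  756^351=650
  756^352=9  756^353=652  756^354=752  756^355=221  756^356=203
  756^357=437  756^358=471  756^359=29  756^360=392  756^361=287
  756^362=114  756^363=56  756^364=41  756^365=236  756^366=8
  756^367=665  756^368=583  756^369=111  756^370=95  756^371=303
  756^372=675  756^373=453  756^374=263  756^375=426  756^376=614
  756^377=477  756^378=720  756^379=637  756^380=178  756^381=762
Found 762 at exponent 381.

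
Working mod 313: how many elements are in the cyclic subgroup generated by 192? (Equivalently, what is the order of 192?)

78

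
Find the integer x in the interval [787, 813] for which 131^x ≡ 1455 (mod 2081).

803

Compute 131^787 mod 2081 = 139, then multiply by 131 repeatedly:
  131^787=139  131^788=1561  131^789=553  131^790=1689  131^791=673
  131^792=761  131^793=1884  131^794=1246  131^795=908  131^796=331
  131^797=1741  131^798=1242  131^799=384  131^800=360  131^801=1378
  131^802=1552  131^803=1455
Found 1455 at exponent 803.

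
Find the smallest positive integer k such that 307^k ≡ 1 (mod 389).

The order of 307 must divide p − 1 = 388 = 2^2 · 97.
Divisors: 1, 2, 4, 97, 194, 388.
Check each in increasing order: 307^1 ≡ 307;  307^2 ≡ 111;  307^4 ≡ 262;  307^97 ≡ 115;  307^194 ≡ 388;  307^388 ≡ 1.
Smallest exponent giving 1 is 388.

388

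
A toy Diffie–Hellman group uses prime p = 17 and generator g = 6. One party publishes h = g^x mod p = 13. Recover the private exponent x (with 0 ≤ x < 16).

12

Successive powers of 6 modulo 17:
  6^0=1  6^1=6  6^2=2  6^3=12  6^4=4  6^5=7
  6^6=8  6^7=14  6^8=16  6^9=11  6^10=15  6^11=5
  6^12=13
So 6^12 ≡ 13 (mod 17), giving x = 12.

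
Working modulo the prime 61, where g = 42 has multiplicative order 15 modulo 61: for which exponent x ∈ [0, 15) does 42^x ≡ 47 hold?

Successive powers of 42 modulo 61:
  42^0=1  42^1=42  42^2=56  42^3=34  42^4=25  42^5=13
  42^6=58  42^7=57  42^8=15  42^9=20  42^10=47
So 42^10 ≡ 47 (mod 61), giving x = 10.

10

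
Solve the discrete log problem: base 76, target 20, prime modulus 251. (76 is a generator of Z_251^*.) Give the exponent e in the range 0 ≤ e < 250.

Baby-step giant-step with m = ceil(sqrt(250)) = 16.
Baby table (76^j mod 251 for j=0..15):
  0:1  1:76  2:3  3:228  4:9  5:182  6:27  7:44
  8:81  9:132  10:243  11:145  12:227  13:184  14:179  15:50
Giant step factor: 76^(-16) ≡ 208 (mod 251).
Scan 20·208^i mod 251 for i = 0, 1, …:
  i=0: 20   i=1: 144   i=2: 83   i=3: 196
  i=4: 106   i=5: 211   i=6: 214   i=7: 85
  i=8: 110   i=9: 39   i=10: 80   i=11: 74
  i=12: 81
Match at i=12, j=8: e = 12·16 + 8 = 200.

200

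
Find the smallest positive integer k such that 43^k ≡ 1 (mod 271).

270

The order of 43 must divide p − 1 = 270 = 2 · 3^3 · 5.
Divisors: 1, 2, 3, 5, 6, 9, 10, 15, 18, 27, 30, 45, 54, 90, 135, 270.
Check each in increasing order: 43^1 ≡ 43;  43^2 ≡ 223;  43^3 ≡ 104;  43^5 ≡ 157;  43^6 ≡ 247;  43^9 ≡ 214;  43^10 ≡ 259;  43^15 ≡ 13;  43^18 ≡ 268;  43^27 ≡ 171;  43^30 ≡ 169;  43^45 ≡ 29;  43^54 ≡ 244;  43^90 ≡ 28;  43^135 ≡ 270;  43^270 ≡ 1.
Smallest exponent giving 1 is 270.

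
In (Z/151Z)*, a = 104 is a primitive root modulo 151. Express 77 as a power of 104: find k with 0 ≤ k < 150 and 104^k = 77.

61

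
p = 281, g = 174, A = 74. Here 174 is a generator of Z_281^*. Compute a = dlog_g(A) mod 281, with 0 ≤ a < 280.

67

Baby-step giant-step with m = ceil(sqrt(280)) = 17.
Baby table (174^j mod 281 for j=0..16):
  0:1  1:174  2:209  3:117  4:126  5:6  6:201  7:130
  8:140  9:194  10:36  11:82  12:218  13:278  14:40  15:216
  16:211
Giant step factor: 174^(-17) ≡ 84 (mod 281).
Scan 74·84^i mod 281 for i = 0, 1, …:
  i=0: 74   i=1: 34   i=2: 46   i=3: 211
Match at i=3, j=16: a = 3·17 + 16 = 67.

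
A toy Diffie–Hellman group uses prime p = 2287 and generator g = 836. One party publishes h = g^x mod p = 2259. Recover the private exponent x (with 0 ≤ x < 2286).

Baby-step giant-step with m = ceil(sqrt(2286)) = 48.
Baby table (836^j mod 2287 for j=0..47):
  0:1  1:836  2:1361  3:1157  4:2138  5:1221  6:754  7:1419
  8:1618  9:1031  10:2004  11:1260  12:1340  13:1897  14:1001  15:2081
  16:1596  17:935  18:1793  19:963  20:44  21:192  22:422  23:594
  24:305  25:1123  26:1158  27:687  28:295  29:1911  30:1270  31:552
  32:1785  33:1136  34:591  35:84  36:1614  37:2261  38:1134  39:1206
  40:1936  41:1587  42:272  43:979  44:1985  45:1385  46:638  47:497
Giant step factor: 836^(-48) ≡ 225 (mod 2287).
Scan 2259·225^i mod 2287 for i = 0, 1, …:
  i=0: 2259   i=1: 561   i=2: 440   i=3: 659
  i=4: 1907   i=5: 1406   i=6: 744   i=7: 449
  i=8: 397   i=9: 132     …   i=15: 1720
  i=16: 497
Match at i=16, j=47: x = 16·48 + 47 = 815.

815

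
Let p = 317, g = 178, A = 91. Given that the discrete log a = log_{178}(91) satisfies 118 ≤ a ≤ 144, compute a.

139

Compute 178^118 mod 317 = 260, then multiply by 178 repeatedly:
  178^118=260  178^119=315  178^120=278  178^121=32  178^122=307
  178^123=122  178^124=160  178^125=267  178^126=293  178^127=166
  178^128=67  178^129=197  178^130=196  178^131=18  178^132=34
  178^133=29  178^134=90  178^135=170  178^136=145  178^137=133
  178^138=216  178^139=91
Found 91 at exponent 139.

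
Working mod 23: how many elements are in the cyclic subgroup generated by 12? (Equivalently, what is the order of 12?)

The order of 12 must divide p − 1 = 22 = 2 · 11.
Divisors: 1, 2, 11, 22.
Check each in increasing order: 12^1 ≡ 12;  12^2 ≡ 6;  12^11 ≡ 1.
Smallest exponent giving 1 is 11.

11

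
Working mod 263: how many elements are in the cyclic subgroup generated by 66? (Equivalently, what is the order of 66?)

131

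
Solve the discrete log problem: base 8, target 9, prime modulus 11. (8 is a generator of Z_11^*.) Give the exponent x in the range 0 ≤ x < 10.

Successive powers of 8 modulo 11:
  8^0=1  8^1=8  8^2=9
So 8^2 ≡ 9 (mod 11), giving x = 2.

2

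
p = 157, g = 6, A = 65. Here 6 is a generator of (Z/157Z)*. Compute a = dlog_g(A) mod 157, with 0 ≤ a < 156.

Baby-step giant-step with m = ceil(sqrt(156)) = 13.
Baby table (6^j mod 157 for j=0..12):
  0:1  1:6  2:36  3:59  4:40  5:83  6:27  7:5
  8:30  9:23  10:138  11:43  12:101
Giant step factor: 6^(-13) ≡ 107 (mod 157).
Scan 65·107^i mod 157 for i = 0, 1, …:
  i=0: 65   i=1: 47   i=2: 5
Match at i=2, j=7: a = 2·13 + 7 = 33.

33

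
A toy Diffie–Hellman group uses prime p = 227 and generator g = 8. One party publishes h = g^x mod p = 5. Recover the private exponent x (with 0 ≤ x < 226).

79

Baby-step giant-step with m = ceil(sqrt(226)) = 16.
Baby table (8^j mod 227 for j=0..15):
  0:1  1:8  2:64  3:58  4:10  5:80  6:186  7:126
  8:100  9:119  10:44  11:125  12:92  13:55  14:213  15:115
Giant step factor: 8^(-16) ≡ 19 (mod 227).
Scan 5·19^i mod 227 for i = 0, 1, …:
  i=0: 5   i=1: 95   i=2: 216   i=3: 18
  i=4: 115
Match at i=4, j=15: x = 4·16 + 15 = 79.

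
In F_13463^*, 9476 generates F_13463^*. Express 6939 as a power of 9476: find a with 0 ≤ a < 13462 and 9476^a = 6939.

Baby-step giant-step with m = ceil(sqrt(13462)) = 117.
Baby table (9476^j mod 13463 for j=0..116):
  0:1  1:9476  2:9829  3:2570  4:12216  5:3942  6:8030  7:12867
  8:6764  9:11784  10:3062  11:2747  12:6593  13:6948  14:5178  15:7556
  16:4422  17:6016  18:5274  19:1768  20:5596  21:10402  22:6729  23:3236
  24:9085  25:7038  26:9849  27:3608  28:6851  29:1490  30:10016  31:10929
  32:5808  33:13327  34:3712  35:9556  36:518  37:8036  38:2408  39:11886
  40:278  41:9043  42:12936  43:921  44:3372  45:5373  46:10945  47:9331
  48:9035  49:4443  50:3067  51:9738  52:1886  53:6335  54:12406  55:340
  56:4183  57:3036  58:12168  59:6836  60:7443  61:10674  62:12768  63:11050
  64:8049  65:4429  66:5033  67:6762  68:6295  69:10330  70:11070  71:9087
  72:12527  73:2581  74:8748  75:4357  76:9374  77:12613  78:9737  79:5873
  80:9969  81:9836  82:1587  83:241  84:8469  85:12764  86:72  87:9122
  88:7612  89:10021  90:4457  91:1101  92:12714  93:10940  94:2340  95:279
  96:5056  97:9302  98:3491  99:2125  100:9315  101:5512  102:8735  103:2336
  104:2764  105:6129  106:12485  107:8479  108:13283  109:4121  110:7896  111:8605
  112:9052  113:3979  114:8604  115:13039  116:7613
Giant step factor: 9476^(-117) ≡ 1631 (mod 13463).
Scan 6939·1631^i mod 13463 for i = 0, 1, …:
  i=0: 6939   i=1: 8589   i=2: 7139   i=3: 11677
  i=4: 8505   i=5: 4765   i=6: 3564   i=7: 10331
  i=8: 7648   i=9: 7150     …   i=22: 4296
  i=23: 6016
Match at i=23, j=17: a = 23·117 + 17 = 2708.

2708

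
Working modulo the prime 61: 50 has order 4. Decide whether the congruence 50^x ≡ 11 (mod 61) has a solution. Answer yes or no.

yes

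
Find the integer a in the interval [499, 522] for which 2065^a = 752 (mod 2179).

Compute 2065^499 mod 2179 = 1633, then multiply by 2065 repeatedly:
  2065^499=1633  2065^500=1232  2065^501=1187  2065^502=1959  2065^503=1111
  2065^504=1907  2065^505=502  2065^506=1605  2065^507=66  2065^508=1192
  2065^509=1389  2065^510=721  2065^511=608  2065^512=416  2065^513=514
  2065^514=237  2065^515=1309  2065^516=1125  2065^517=311  2065^518=1589
  2065^519=1890  2065^520=261  2065^521=752
Found 752 at exponent 521.

521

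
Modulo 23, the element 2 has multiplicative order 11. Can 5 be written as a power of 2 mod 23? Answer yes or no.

no

⟨2⟩ has order 11; its elements mod 23 are {1, 2, 3, 4, 6, 8, 9, 12, 13, 16, 18}.
5 is not in this set.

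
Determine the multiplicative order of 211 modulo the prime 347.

The order of 211 must divide p − 1 = 346 = 2 · 173.
Divisors: 1, 2, 173, 346.
Check each in increasing order: 211^1 ≡ 211;  211^2 ≡ 105;  211^173 ≡ 346;  211^346 ≡ 1.
Smallest exponent giving 1 is 346.

346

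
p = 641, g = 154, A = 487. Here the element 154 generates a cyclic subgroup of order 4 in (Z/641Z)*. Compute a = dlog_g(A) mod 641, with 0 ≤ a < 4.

3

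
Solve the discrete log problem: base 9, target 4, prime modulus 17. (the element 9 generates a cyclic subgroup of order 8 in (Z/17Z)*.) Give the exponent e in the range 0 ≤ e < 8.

Successive powers of 9 modulo 17:
  9^0=1  9^1=9  9^2=13  9^3=15  9^4=16  9^5=8
  9^6=4
So 9^6 ≡ 4 (mod 17), giving e = 6.

6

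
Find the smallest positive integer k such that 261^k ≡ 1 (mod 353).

The order of 261 must divide p − 1 = 352 = 2^5 · 11.
Divisors: 1, 2, 4, 8, 11, 16, 22, 32, 44, 88, 176, 352.
Check each in increasing order: 261^1 ≡ 261;  261^2 ≡ 345;  261^4 ≡ 64;  261^8 ≡ 213;  261^11 ≡ 36;  261^16 ≡ 185;  261^22 ≡ 237;  261^32 ≡ 337;  261^44 ≡ 42;  261^88 ≡ 352;  261^176 ≡ 1.
Smallest exponent giving 1 is 176.

176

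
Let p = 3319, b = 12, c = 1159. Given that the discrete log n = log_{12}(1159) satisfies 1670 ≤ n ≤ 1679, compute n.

1674

Compute 12^1670 mod 3319 = 2420, then multiply by 12 repeatedly:
  12^1670=2420  12^1671=2488  12^1672=3304  12^1673=3139  12^1674=1159
Found 1159 at exponent 1674.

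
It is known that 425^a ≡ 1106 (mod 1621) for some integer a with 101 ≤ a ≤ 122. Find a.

102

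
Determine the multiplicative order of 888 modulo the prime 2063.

The order of 888 must divide p − 1 = 2062 = 2 · 1031.
Divisors: 1, 2, 1031, 2062.
Check each in increasing order: 888^1 ≡ 888;  888^2 ≡ 478;  888^1031 ≡ 1.
Smallest exponent giving 1 is 1031.

1031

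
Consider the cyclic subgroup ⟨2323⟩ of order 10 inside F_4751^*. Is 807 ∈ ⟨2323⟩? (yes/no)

⟨2323⟩ has order 10; its elements mod 4751 are {1, 362, 807, 1984, 2323, 2428, 2767, 3944, 4389, 4750}.
807 is in this set.

yes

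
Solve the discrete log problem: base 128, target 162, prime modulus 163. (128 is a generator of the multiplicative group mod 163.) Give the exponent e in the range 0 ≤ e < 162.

81

Baby-step giant-step with m = ceil(sqrt(162)) = 13.
Baby table (128^j mod 163 for j=0..12):
  0:1  1:128  2:84  3:157  4:47  5:148  6:36  7:44
  8:90  9:110  10:62  11:112  12:155
Giant step factor: 128^(-13) ≡ 124 (mod 163).
Scan 162·124^i mod 163 for i = 0, 1, …:
  i=0: 162   i=1: 39   i=2: 109   i=3: 150
  i=4: 18   i=5: 113   i=6: 157
Match at i=6, j=3: e = 6·13 + 3 = 81.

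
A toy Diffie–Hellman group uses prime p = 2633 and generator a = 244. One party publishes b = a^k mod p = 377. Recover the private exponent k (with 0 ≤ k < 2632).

1485

Baby-step giant-step with m = ceil(sqrt(2632)) = 52.
Baby table (244^j mod 2633 for j=0..51):
  0:1  1:244  2:1610  3:523  4:1228  5:2103  6:2330  7:2425
  8:1908  9:2144  10:1802  11:2610  12:2287  13:2465  14:1136  15:719
  16:1658  17:1703  18:2151  19:877  20:715  21:682  22:529  23:59
  24:1231  25:202  26:1894  27:1361  28:326  29:554  30:893  31:1986
  32:112  33:998  34:1276  35:650  36:620  37:1199  38:293  39:401
  40:423  41:525  42:1716  43:57  44:743  45:2248  46:848  47:1538
  48:1386  49:1160  50:1309  51:803
Giant step factor: 244^(-52) ≡ 2447 (mod 2633).
Scan 377·2447^i mod 2633 for i = 0, 1, …:
  i=0: 377   i=1: 969   i=2: 1443   i=3: 168
  i=4: 348   i=5: 1097   i=6: 1332   i=7: 2383
  i=8: 1739   i=9: 405     …   i=27: 903
  i=28: 554
Match at i=28, j=29: k = 28·52 + 29 = 1485.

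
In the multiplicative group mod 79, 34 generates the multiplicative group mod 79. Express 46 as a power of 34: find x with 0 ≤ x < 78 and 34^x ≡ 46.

Baby-step giant-step with m = ceil(sqrt(78)) = 9.
Baby table (34^j mod 79 for j=0..8):
  0:1  1:34  2:50  3:41  4:51  5:75  6:22  7:37
  8:73
Giant step factor: 34^(-9) ≡ 12 (mod 79).
Scan 46·12^i mod 79 for i = 0, 1, …:
  i=0: 46   i=1: 78   i=2: 67   i=3: 14
  i=4: 10   i=5: 41
Match at i=5, j=3: x = 5·9 + 3 = 48.

48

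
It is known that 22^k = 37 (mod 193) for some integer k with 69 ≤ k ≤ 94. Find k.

Compute 22^69 mod 193 = 105, then multiply by 22 repeatedly:
  22^69=105  22^70=187  22^71=61  22^72=184  22^73=188
  22^74=83  22^75=89  22^76=28  22^77=37
Found 37 at exponent 77.

77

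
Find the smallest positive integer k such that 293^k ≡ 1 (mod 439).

146

The order of 293 must divide p − 1 = 438 = 2 · 3 · 73.
Divisors: 1, 2, 3, 6, 73, 146, 219, 438.
Check each in increasing order: 293^1 ≡ 293;  293^2 ≡ 244;  293^3 ≡ 374;  293^6 ≡ 274;  293^73 ≡ 438;  293^146 ≡ 1.
Smallest exponent giving 1 is 146.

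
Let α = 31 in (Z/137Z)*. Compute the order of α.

136

The order of 31 must divide p − 1 = 136 = 2^3 · 17.
Divisors: 1, 2, 4, 8, 17, 34, 68, 136.
Check each in increasing order: 31^1 ≡ 31;  31^2 ≡ 2;  31^4 ≡ 4;  31^8 ≡ 16;  31^17 ≡ 127;  31^34 ≡ 100;  31^68 ≡ 136;  31^136 ≡ 1.
Smallest exponent giving 1 is 136.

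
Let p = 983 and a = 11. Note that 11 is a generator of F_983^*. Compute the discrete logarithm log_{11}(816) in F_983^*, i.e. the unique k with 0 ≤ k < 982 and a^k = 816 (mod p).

169

Baby-step giant-step with m = ceil(sqrt(982)) = 32.
Baby table (11^j mod 983 for j=0..31):
  0:1  1:11  2:121  3:348  4:879  5:822  6:195  7:179
  8:3  9:33  10:363  11:61  12:671  13:500  14:585  15:537
  16:9  17:99  18:106  19:183  20:47  21:517  22:772  23:628
  24:27  25:297  26:318  27:549  28:141  29:568  30:350  31:901
Giant step factor: 11^(-32) ≡ 267 (mod 983).
Scan 816·267^i mod 983 for i = 0, 1, …:
  i=0: 816   i=1: 629   i=2: 833   i=3: 253
  i=4: 707   i=5: 33
Match at i=5, j=9: k = 5·32 + 9 = 169.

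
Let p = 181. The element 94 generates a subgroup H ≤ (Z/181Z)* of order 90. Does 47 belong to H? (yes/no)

no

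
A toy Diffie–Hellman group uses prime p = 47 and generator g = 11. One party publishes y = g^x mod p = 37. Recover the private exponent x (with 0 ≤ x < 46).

6

Baby-step giant-step with m = ceil(sqrt(46)) = 7.
Baby table (11^j mod 47 for j=0..6):
  0:1  1:11  2:27  3:15  4:24  5:29  6:37
Giant step factor: 11^(-7) ≡ 44 (mod 47).
Scan 37·44^i mod 47 for i = 0, 1, …:
  i=0: 37
Match at i=0, j=6: x = 0·7 + 6 = 6.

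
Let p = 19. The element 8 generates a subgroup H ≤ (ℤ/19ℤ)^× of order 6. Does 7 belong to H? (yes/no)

yes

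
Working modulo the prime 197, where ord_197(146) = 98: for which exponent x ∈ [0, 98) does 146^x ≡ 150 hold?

76

Baby-step giant-step with m = ceil(sqrt(98)) = 10.
Baby table (146^j mod 197 for j=0..9):
  0:1  1:146  2:40  3:127  4:24  5:155  6:172  7:93
  8:182  9:174
Giant step factor: 146^(-10) ≡ 175 (mod 197).
Scan 150·175^i mod 197 for i = 0, 1, …:
  i=0: 150   i=1: 49   i=2: 104   i=3: 76
  i=4: 101   i=5: 142   i=6: 28   i=7: 172
Match at i=7, j=6: x = 7·10 + 6 = 76.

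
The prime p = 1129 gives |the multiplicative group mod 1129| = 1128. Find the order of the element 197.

282

The order of 197 must divide p − 1 = 1128 = 2^3 · 3 · 47.
Divisors: 1, 2, 3, 4, 6, 8, 12, 24, 47, 94, 141, 188, 282, 376, 564, 1128.
Check each in increasing order: 197^1 ≡ 197;  197^2 ≡ 423;  197^3 ≡ 914;  197^4 ≡ 547;  197^6 ≡ 1065;  197^8 ≡ 24;  197^12 ≡ 709;  197^24 ≡ 276;  197^47 ≡ 742;  197^94 ≡ 741;  197^141 ≡ 1128;  197^188 ≡ 387;  197^282 ≡ 1.
Smallest exponent giving 1 is 282.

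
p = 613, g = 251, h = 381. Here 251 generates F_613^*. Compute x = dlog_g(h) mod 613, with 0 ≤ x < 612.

569

Baby-step giant-step with m = ceil(sqrt(612)) = 25.
Baby table (251^j mod 613 for j=0..24):
  0:1  1:251  2:475  3:303  4:41  5:483  6:472  7:163
  8:455  9:187  10:349  11:553  12:265  13:311  14:210  15:605
  16:444  17:491  18:28  19:285  20:427  21:515  22:535  23:38
  24:343
Giant step factor: 251^(-25) ≡ 247 (mod 613).
Scan 381·247^i mod 613 for i = 0, 1, …:
  i=0: 381   i=1: 318   i=2: 82   i=3: 25
  i=4: 45   i=5: 81   i=6: 391   i=7: 336
  i=8: 237   i=9: 304     …   i=21: 567
  i=22: 285
Match at i=22, j=19: x = 22·25 + 19 = 569.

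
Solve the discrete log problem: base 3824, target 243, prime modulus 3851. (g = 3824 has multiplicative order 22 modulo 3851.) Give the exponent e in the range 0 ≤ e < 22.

20

Successive powers of 3824 modulo 3851:
  3824^0=1  3824^1=3824  3824^2=729  3824^3=3423  3824^4=3  3824^5=3770
  3824^6=2187  3824^7=2567  3824^8=9  3824^9=3608  3824^10=2710  3824^11=3850
  3824^12=27  3824^13=3122  3824^14=428  3824^15=3848  3824^16=81  3824^17=1664
  3824^18=1284  3824^19=3842  3824^20=243
So 3824^20 ≡ 243 (mod 3851), giving e = 20.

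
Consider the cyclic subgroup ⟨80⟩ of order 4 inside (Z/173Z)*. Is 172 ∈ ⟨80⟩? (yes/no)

yes

⟨80⟩ has order 4; its elements mod 173 are {1, 80, 93, 172}.
172 is in this set.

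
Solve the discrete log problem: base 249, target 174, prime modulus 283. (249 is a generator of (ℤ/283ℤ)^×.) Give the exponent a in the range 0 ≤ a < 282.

Baby-step giant-step with m = ceil(sqrt(282)) = 17.
Baby table (249^j mod 283 for j=0..16):
  0:1  1:249  2:24  3:33  4:10  5:226  6:240  7:47
  8:100  9:279  10:136  11:187  12:151  13:243  14:228  15:172
  16:95
Giant step factor: 249^(-17) ≡ 104 (mod 283).
Scan 174·104^i mod 283 for i = 0, 1, …:
  i=0: 174   i=1: 267   i=2: 34   i=3: 140
  i=4: 127   i=5: 190   i=6: 233   i=7: 177
  i=8: 13   i=9: 220   i=10: 240
Match at i=10, j=6: a = 10·17 + 6 = 176.

176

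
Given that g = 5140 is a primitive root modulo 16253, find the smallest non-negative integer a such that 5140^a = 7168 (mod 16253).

10949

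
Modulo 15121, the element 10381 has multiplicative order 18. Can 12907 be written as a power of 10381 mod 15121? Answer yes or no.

12907 ∈ ⟨10381⟩ iff 12907^18 ≡ 1 (mod 15121), since |⟨10381⟩| = 18.
12907^18 mod 15121 = 1.
Since 1 = 1, 12907 lies in the subgroup.

yes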